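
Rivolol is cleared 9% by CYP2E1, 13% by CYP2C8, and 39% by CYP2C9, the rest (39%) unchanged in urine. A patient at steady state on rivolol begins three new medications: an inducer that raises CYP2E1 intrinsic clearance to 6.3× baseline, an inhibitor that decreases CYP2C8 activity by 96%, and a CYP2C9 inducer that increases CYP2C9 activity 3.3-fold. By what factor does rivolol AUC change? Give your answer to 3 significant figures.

The CYP2E1 pathway (9% of clearance) increases to 6.3× activity: 0.09 × 6.3 = 0.567.
The CYP2C8 pathway (13% of clearance) is reduced to 0.04× activity: 0.13 × 0.04 = 0.0052.
The CYP2C9 pathway (39% of clearance) rises to 3.3× activity: 0.39 × 3.3 = 1.287.
Non-CYP routes (39%) are unchanged.
New clearance relative to baseline: 0.567 + 0.0052 + 1.287 + 0.39 = 2.2492.
Net AUC ratio = 1 / 2.2492 = 0.445.

0.445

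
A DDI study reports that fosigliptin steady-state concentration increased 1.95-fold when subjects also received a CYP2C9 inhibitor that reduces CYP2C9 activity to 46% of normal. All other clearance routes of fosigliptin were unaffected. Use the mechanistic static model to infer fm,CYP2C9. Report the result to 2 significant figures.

0.90

CL'/CL = 1 / 1.95 = 0.5128
0.46·fm + (1 − fm) = 0.5128
fm = (0.5128 − 1) / (0.46 − 1) = 0.90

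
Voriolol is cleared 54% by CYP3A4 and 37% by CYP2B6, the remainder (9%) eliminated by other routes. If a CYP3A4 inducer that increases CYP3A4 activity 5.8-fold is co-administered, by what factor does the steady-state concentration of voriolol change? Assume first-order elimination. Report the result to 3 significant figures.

CYP3A4: 0.54 × 5.8 = 3.132
CYP2B6: 0.37 (unchanged)
Other: 0.09 (unchanged)
Relative clearance = 3.132 + 0.37 + 0.09 = 3.592.
Steady-state concentration ratio = CL_old/CL_new = 1 / 3.592 = 0.278.

0.278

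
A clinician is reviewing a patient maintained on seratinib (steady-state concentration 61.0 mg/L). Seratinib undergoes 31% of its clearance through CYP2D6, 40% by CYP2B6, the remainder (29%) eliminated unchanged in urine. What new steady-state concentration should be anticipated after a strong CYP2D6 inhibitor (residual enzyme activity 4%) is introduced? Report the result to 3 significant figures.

The CYP2D6 pathway (31% of clearance) is reduced to 0.04× activity: 0.31 × 0.04 = 0.0124.
CYP2B6 (40%) and the residual 29% are unaffected.
New clearance relative to baseline: 0.0124 + 0.4 + 0.29 = 0.7024.
With dosing unchanged, steady-state concentration scales as 1/CL: 61.0 / 0.7024 = 86.8 mg/L.

86.8 mg/L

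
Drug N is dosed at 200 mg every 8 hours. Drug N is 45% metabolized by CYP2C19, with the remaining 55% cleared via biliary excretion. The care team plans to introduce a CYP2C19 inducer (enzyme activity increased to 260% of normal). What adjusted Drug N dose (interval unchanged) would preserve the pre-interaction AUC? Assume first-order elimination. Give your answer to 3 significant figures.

The CYP2C19 pathway (45% of clearance) rises to 2.6× activity: 0.45 × 2.6 = 1.17.
The remaining 55% of clearance is unaffected.
Relative clearance = 1.17 + 0.55 = 1.72.
To maintain the same steady-state level, dose must scale with clearance: new dose = 200 × 1.72 = 344 mg.

344 mg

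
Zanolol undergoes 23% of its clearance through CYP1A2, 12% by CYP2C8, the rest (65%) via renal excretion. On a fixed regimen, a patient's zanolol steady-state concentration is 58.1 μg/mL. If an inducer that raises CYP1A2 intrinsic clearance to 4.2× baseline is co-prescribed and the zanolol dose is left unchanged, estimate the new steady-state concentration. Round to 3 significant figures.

The CYP1A2 pathway (23% of clearance) increases to 4.2× activity: 0.23 × 4.2 = 0.966.
CYP2C8 (12%) and the residual 65% are unaffected.
CL_new/CL_old = 0.966 + 0.12 + 0.65 = 1.736.
New steady-state concentration = baseline ÷ relative clearance = 58.1 / 1.736 = 33.5 μg/mL.

33.5 μg/mL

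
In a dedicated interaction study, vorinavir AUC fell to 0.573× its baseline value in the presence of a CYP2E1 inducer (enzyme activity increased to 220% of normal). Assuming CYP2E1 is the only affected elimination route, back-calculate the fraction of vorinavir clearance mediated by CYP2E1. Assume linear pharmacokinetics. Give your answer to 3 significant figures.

0.621

Call the CYP2E1 fraction fm. After the interaction, CL_new/CL_old = fm × 2.2 + (1 − fm).
AUC ratio = 1 / (new CL fraction), so new CL fraction = 1 / 0.573 = 1.745.
fm × 2.2 + 1 − fm = 1.745  ⇒  fm × (2.2 − 1) = 0.7452  ⇒  fm = 0.621.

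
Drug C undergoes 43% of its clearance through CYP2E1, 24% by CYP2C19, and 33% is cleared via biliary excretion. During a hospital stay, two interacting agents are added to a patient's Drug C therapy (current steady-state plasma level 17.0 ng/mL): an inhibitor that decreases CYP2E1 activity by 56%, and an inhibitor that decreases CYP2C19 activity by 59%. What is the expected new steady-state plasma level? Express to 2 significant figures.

28 ng/mL

CYP2E1: 0.43 × 0.44 = 0.1892
CYP2C19: 0.24 × 0.41 = 0.0984
Other: 0.33 (unchanged)
CL_new/CL_old = 0.1892 + 0.0984 + 0.33 = 0.6176.
Dividing the baseline by the relative clearance: 17.0 / 0.6176 = 28 ng/mL.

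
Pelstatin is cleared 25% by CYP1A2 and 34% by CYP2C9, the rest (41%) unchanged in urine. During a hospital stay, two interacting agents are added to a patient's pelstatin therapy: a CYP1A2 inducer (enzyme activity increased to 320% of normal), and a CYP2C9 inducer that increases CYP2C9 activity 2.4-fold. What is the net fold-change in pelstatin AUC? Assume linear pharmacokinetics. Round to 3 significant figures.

The CYP1A2 pathway (25% of clearance) is boosted to 3.2× activity: 0.25 × 3.2 = 0.8.
The CYP2C9 pathway (34% of clearance) increases to 2.4× activity: 0.34 × 2.4 = 0.816.
The remaining 41% of clearance is unaffected.
New clearance relative to baseline: 0.8 + 0.816 + 0.41 = 2.026.
Net AUC ratio = 1 / 2.026 = 0.494.

0.494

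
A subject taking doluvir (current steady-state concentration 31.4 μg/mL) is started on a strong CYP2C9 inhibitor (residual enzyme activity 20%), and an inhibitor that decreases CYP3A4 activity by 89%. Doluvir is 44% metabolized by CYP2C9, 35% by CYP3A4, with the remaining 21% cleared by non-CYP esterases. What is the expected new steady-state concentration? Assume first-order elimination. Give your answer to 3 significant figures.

The CYP2C9 pathway (44% of clearance) is reduced to 0.2× activity: 0.44 × 0.2 = 0.088.
The CYP3A4 pathway (35% of clearance) drops to 0.11× activity: 0.35 × 0.11 = 0.0385.
Non-CYP routes (21%) are unchanged.
Relative clearance = 0.088 + 0.0385 + 0.21 = 0.3365.
New steady-state concentration = 31.4 / 0.3365 = 93.3 μg/mL (concentration scales inversely with clearance).

93.3 μg/mL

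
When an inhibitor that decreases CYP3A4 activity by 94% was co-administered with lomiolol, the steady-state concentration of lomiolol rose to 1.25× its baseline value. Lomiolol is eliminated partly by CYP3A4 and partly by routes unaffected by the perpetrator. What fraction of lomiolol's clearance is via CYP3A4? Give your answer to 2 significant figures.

CL'/CL = 1 / 1.25 = 0.8
0.06·fm + (1 − fm) = 0.8
fm = (0.8 − 1) / (0.06 − 1) = 0.21

0.21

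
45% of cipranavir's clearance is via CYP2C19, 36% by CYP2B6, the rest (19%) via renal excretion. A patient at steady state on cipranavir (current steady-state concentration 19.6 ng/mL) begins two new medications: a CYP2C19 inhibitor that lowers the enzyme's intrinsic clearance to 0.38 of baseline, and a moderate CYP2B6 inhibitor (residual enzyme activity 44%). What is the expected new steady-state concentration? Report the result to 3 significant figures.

CYP2C19: 0.45 × 0.38 = 0.171
CYP2B6: 0.36 × 0.44 = 0.1584
Other: 0.19 (unchanged)
CL_new/CL_old = 0.171 + 0.1584 + 0.19 = 0.5194.
Steady-state concentration ∝ 1/CL: new value = 19.6 / 0.5194 = 37.7 ng/mL.

37.7 ng/mL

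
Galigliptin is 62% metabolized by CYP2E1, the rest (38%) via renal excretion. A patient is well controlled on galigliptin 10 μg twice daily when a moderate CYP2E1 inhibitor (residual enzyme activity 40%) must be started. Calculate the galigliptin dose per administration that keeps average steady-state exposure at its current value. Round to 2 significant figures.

6.3 μg

The CYP2E1 pathway (62% of clearance) falls to 0.4× activity: 0.62 × 0.4 = 0.248.
The remaining 38% of clearance is unaffected.
Relative clearance = 0.248 + 0.38 = 0.628.
To maintain the same steady-state level, dose must scale with clearance: new dose = 10 × 0.628 = 6.3 μg.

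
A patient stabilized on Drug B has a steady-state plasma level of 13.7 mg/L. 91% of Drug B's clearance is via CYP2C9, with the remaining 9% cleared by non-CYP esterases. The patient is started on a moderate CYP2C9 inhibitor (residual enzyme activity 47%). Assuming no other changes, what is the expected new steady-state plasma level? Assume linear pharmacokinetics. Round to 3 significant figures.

CYP2C9: 0.91 × 0.47 = 0.4277
Other: 0.09 (unchanged)
New clearance relative to baseline: 0.4277 + 0.09 = 0.5177.
New steady-state plasma level = baseline ÷ relative clearance = 13.7 / 0.5177 = 26.5 mg/L.

26.5 mg/L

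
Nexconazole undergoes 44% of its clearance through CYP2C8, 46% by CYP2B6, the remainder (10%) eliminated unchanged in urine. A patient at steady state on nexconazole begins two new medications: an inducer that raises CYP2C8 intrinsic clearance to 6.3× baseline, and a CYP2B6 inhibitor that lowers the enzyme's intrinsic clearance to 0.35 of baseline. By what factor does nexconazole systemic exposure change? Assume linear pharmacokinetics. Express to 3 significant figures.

0.330

The CYP2C8 pathway (44% of clearance) is boosted to 6.3× activity: 0.44 × 6.3 = 2.772.
The CYP2B6 pathway (46% of clearance) drops to 0.35× activity: 0.46 × 0.35 = 0.161.
The remaining 10% of clearance is unaffected.
Relative clearance = 2.772 + 0.161 + 0.1 = 3.033.
Because systemic exposure varies inversely with clearance, the combined effect is 1 / 3.033 = 0.330.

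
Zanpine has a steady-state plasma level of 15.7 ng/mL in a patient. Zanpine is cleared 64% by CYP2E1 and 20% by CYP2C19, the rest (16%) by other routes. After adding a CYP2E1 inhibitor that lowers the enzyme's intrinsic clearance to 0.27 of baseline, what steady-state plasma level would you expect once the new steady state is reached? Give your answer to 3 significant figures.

29.5 ng/mL

The CYP2E1 pathway (64% of clearance) is reduced to 0.27× activity: 0.64 × 0.27 = 0.1728.
CYP2C19 (20%) and the residual 16% are unaffected.
New clearance relative to baseline: 0.1728 + 0.2 + 0.16 = 0.5328.
Steady-state plasma level ∝ 1/CL, so new value = 15.7 / 0.5328 = 29.5 ng/mL.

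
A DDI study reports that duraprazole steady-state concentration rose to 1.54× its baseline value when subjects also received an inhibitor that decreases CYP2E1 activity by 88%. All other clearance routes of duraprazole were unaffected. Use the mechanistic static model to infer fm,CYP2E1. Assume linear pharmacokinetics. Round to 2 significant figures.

Let fm be the CYP2E1 fraction. New clearance relative to baseline = fm × 0.12 + (1 − fm).
Steady-state concentration ratio = 1 / (new CL fraction), so new CL fraction = 1 / 1.54 = 0.6494.
fm × 0.12 + 1 − fm = 0.6494  ⇒  fm × (0.12 − 1) = −0.3506  ⇒  fm = 0.40.

0.40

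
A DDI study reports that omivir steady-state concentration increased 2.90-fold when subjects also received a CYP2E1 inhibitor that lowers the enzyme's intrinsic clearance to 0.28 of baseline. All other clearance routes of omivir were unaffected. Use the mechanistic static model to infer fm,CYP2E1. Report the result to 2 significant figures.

Let fm be the CYP2E1 fraction. New clearance relative to baseline = fm × 0.28 + (1 − fm).
Steady-state concentration ratio = 1 / (new CL fraction), so new CL fraction = 1 / 2.90 = 0.3448.
fm × 0.28 + 1 − fm = 0.3448  ⇒  fm × (0.28 − 1) = −0.6552  ⇒  fm = 0.91.

0.91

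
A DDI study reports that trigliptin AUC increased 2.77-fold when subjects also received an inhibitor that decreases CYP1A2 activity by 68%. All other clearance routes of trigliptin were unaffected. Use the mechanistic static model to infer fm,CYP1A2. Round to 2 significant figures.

0.94

Let fm be the CYP1A2 fraction. New clearance relative to baseline = fm × 0.32 + (1 − fm).
AUC ratio = 1 / (new CL fraction), so new CL fraction = 1 / 2.77 = 0.361.
fm × 0.32 + 1 − fm = 0.361  ⇒  fm × (0.32 − 1) = −0.639  ⇒  fm = 0.94.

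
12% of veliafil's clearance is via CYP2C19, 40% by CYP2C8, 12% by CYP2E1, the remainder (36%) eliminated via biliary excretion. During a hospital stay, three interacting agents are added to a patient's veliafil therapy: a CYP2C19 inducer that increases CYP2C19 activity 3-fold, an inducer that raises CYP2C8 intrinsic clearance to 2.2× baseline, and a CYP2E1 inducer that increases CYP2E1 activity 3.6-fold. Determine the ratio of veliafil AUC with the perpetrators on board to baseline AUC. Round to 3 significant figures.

0.492

CYP2C19: 0.12 × 3 = 0.36
CYP2C8: 0.4 × 2.2 = 0.88
CYP2E1: 0.12 × 3.6 = 0.432
Other: 0.36 (unchanged)
New clearance relative to baseline: 0.36 + 0.88 + 0.432 + 0.36 = 2.032.
Because AUC varies inversely with clearance, the combined effect is 1 / 2.032 = 0.492.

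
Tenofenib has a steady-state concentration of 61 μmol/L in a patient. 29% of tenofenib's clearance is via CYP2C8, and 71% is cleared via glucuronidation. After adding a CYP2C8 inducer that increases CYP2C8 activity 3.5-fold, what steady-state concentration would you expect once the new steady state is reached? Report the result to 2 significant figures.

35 μmol/L

CYP2C8: 0.29 × 3.5 = 1.015
Other: 0.71 (unchanged)
New clearance relative to baseline: 1.015 + 0.71 = 1.725.
With dosing unchanged, steady-state concentration scales as 1/CL: 61 / 1.725 = 35 μmol/L.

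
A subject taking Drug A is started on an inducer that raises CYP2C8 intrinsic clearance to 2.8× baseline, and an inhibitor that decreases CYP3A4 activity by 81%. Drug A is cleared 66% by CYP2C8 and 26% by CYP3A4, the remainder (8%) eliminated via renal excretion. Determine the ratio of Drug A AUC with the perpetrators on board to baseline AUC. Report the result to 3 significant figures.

0.506

The CYP2C8 pathway (66% of clearance) increases to 2.8× activity: 0.66 × 2.8 = 1.848.
The CYP3A4 pathway (26% of clearance) is reduced to 0.19× activity: 0.26 × 0.19 = 0.0494.
The remaining 8% of clearance is unaffected.
CL_new/CL_old = 1.848 + 0.0494 + 0.08 = 1.9774.
AUC ∝ 1/CL: fold-change = 1 / 1.9774 = 0.506.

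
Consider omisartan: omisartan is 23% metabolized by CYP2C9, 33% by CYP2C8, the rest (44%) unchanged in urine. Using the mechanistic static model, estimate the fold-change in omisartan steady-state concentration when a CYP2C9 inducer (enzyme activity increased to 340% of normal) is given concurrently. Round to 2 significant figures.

The CYP2C9 pathway (23% of clearance) increases to 3.4× activity: 0.23 × 3.4 = 0.782.
CYP2C8 (33%) and the residual 44% are unaffected.
New clearance relative to baseline: 0.782 + 0.33 + 0.44 = 1.552.
Steady-state concentration is inversely proportional to clearance, so the fold-change is 1 / 1.552 = 0.64.

0.64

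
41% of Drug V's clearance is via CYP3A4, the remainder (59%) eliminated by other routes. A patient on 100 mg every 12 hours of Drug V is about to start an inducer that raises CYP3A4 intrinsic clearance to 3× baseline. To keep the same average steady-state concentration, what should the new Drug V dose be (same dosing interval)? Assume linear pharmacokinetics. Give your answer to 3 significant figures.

182 mg

The CYP3A4 pathway (41% of clearance) is boosted to 3× activity: 0.41 × 3 = 1.23.
The remaining 59% of clearance is unaffected.
Relative clearance = 1.23 + 0.59 = 1.82.
Exposure is unchanged when dose changes in proportion to clearance. New dose = 100 mg × 1.82 = 182 mg.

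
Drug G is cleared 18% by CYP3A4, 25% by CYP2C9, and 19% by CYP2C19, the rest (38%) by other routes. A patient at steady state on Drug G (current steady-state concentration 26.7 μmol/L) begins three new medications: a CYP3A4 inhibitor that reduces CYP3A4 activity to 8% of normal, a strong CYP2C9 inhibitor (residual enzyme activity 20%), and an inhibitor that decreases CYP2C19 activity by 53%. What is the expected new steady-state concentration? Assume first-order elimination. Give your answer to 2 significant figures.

50 μmol/L

The CYP3A4 pathway (18% of clearance) is reduced to 0.08× activity: 0.18 × 0.08 = 0.0144.
The CYP2C9 pathway (25% of clearance) drops to 0.2× activity: 0.25 × 0.2 = 0.05.
The CYP2C19 pathway (19% of clearance) drops to 0.47× activity: 0.19 × 0.47 = 0.0893.
The remaining 38% of clearance is unaffected.
Relative clearance = 0.0144 + 0.05 + 0.0893 + 0.38 = 0.5337.
Dividing the baseline by the relative clearance: 26.7 / 0.5337 = 50 μmol/L.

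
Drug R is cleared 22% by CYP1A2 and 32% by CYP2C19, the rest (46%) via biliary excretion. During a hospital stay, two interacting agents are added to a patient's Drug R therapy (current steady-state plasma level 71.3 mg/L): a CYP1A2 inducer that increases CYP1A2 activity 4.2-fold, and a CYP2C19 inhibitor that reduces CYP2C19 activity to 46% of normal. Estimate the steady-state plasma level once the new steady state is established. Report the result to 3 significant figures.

The CYP1A2 pathway (22% of clearance) increases to 4.2× activity: 0.22 × 4.2 = 0.924.
The CYP2C19 pathway (32% of clearance) is reduced to 0.46× activity: 0.32 × 0.46 = 0.1472.
Non-CYP routes (46%) are unchanged.
Relative clearance = 0.924 + 0.1472 + 0.46 = 1.5312.
Dividing the baseline by the relative clearance: 71.3 / 1.5312 = 46.6 mg/L.

46.6 mg/L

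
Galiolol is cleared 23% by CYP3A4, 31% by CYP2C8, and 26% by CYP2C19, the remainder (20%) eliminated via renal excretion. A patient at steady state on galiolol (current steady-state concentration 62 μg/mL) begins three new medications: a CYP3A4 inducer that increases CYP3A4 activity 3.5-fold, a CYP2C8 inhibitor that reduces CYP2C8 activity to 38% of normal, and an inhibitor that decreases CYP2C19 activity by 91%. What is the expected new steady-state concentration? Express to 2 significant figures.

The CYP3A4 pathway (23% of clearance) is boosted to 3.5× activity: 0.23 × 3.5 = 0.805.
The CYP2C8 pathway (31% of clearance) falls to 0.38× activity: 0.31 × 0.38 = 0.1178.
The CYP2C19 pathway (26% of clearance) is reduced to 0.09× activity: 0.26 × 0.09 = 0.0234.
The remaining 20% of clearance is unaffected.
New clearance relative to baseline: 0.805 + 0.1178 + 0.0234 + 0.2 = 1.1462.
Dividing the baseline by the relative clearance: 62 / 1.1462 = 54 μg/mL.

54 μg/mL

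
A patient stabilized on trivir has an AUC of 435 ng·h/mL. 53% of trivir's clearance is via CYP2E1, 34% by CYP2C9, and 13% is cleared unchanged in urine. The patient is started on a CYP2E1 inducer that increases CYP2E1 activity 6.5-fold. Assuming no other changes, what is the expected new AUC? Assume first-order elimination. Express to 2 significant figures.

1.1 × 10² ng·h/mL

The CYP2E1 pathway (53% of clearance) rises to 6.5× activity: 0.53 × 6.5 = 3.445.
CYP2C9 (34%) and the residual 13% are unaffected.
Relative clearance = 3.445 + 0.34 + 0.13 = 3.915.
New AUC = baseline ÷ relative clearance = 435 / 3.915 = 1.1 × 10² ng·h/mL.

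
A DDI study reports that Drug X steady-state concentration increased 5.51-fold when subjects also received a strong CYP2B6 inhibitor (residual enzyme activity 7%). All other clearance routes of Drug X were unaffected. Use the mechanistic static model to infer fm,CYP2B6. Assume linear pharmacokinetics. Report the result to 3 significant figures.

0.880

Let x = fm,CYP2B6. Because steady-state concentration ∝ 1/CL, relative clearance fell to 1/5.51 = 0.1815.
Setting x·0.07 + (1 − x) = 0.1815 and solving: x = (0.1815 − 1)/(0.07 − 1) = 0.880.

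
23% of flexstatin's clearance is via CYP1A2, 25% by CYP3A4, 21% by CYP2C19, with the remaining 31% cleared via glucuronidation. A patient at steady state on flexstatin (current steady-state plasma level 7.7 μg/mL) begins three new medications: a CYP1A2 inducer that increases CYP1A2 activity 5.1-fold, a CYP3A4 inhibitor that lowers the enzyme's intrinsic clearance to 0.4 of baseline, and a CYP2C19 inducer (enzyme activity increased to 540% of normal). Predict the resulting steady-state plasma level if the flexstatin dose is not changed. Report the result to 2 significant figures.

The CYP1A2 pathway (23% of clearance) rises to 5.1× activity: 0.23 × 5.1 = 1.173.
The CYP3A4 pathway (25% of clearance) falls to 0.4× activity: 0.25 × 0.4 = 0.1.
The CYP2C19 pathway (21% of clearance) increases to 5.4× activity: 0.21 × 5.4 = 1.134.
The remaining 31% of clearance is unaffected.
CL_new/CL_old = 1.173 + 0.1 + 1.134 + 0.31 = 2.717.
Steady-state plasma level ∝ 1/CL: new value = 7.7 / 2.717 = 2.8 μg/mL.

2.8 μg/mL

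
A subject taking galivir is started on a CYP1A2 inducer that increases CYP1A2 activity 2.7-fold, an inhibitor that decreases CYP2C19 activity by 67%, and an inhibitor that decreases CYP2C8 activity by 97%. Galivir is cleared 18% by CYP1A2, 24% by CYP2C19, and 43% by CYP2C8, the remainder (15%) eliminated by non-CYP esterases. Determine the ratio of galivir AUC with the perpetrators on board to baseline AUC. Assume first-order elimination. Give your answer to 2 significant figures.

The CYP1A2 pathway (18% of clearance) is boosted to 2.7× activity: 0.18 × 2.7 = 0.486.
The CYP2C19 pathway (24% of clearance) is reduced to 0.33× activity: 0.24 × 0.33 = 0.0792.
The CYP2C8 pathway (43% of clearance) falls to 0.03× activity: 0.43 × 0.03 = 0.0129.
The remaining 15% of clearance is unaffected.
New clearance relative to baseline: 0.486 + 0.0792 + 0.0129 + 0.15 = 0.7281.
Because AUC varies inversely with clearance, the combined effect is 1 / 0.7281 = 1.4.

1.4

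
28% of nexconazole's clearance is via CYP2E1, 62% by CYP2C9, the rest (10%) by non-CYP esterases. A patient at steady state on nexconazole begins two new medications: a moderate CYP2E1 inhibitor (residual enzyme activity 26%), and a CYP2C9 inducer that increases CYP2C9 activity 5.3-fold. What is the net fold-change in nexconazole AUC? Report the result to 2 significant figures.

0.29

The CYP2E1 pathway (28% of clearance) falls to 0.26× activity: 0.28 × 0.26 = 0.0728.
The CYP2C9 pathway (62% of clearance) increases to 5.3× activity: 0.62 × 5.3 = 3.286.
The remaining 10% of clearance is unaffected.
CL_new/CL_old = 0.0728 + 3.286 + 0.1 = 3.4588.
AUC ∝ 1/CL: fold-change = 1 / 3.4588 = 0.29.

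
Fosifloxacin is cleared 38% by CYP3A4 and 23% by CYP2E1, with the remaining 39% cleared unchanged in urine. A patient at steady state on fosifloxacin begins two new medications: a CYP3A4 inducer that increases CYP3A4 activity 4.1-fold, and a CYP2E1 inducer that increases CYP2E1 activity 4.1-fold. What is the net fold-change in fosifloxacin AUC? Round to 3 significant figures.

The CYP3A4 pathway (38% of clearance) rises to 4.1× activity: 0.38 × 4.1 = 1.558.
The CYP2E1 pathway (23% of clearance) is boosted to 4.1× activity: 0.23 × 4.1 = 0.943.
The remaining 39% of clearance is unaffected.
CL_new/CL_old = 1.558 + 0.943 + 0.39 = 2.891.
AUC ∝ 1/CL: fold-change = 1 / 2.891 = 0.346.

0.346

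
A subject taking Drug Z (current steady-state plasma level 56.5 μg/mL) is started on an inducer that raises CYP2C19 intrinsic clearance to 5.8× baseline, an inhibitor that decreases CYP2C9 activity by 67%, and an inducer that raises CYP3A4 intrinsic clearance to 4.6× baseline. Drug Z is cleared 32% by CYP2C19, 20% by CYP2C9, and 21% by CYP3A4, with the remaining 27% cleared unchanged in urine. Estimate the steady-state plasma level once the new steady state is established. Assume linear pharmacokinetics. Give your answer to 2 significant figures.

The CYP2C19 pathway (32% of clearance) rises to 5.8× activity: 0.32 × 5.8 = 1.856.
The CYP2C9 pathway (20% of clearance) drops to 0.33× activity: 0.2 × 0.33 = 0.066.
The CYP3A4 pathway (21% of clearance) rises to 4.6× activity: 0.21 × 4.6 = 0.966.
The remaining 27% of clearance is unaffected.
Relative clearance = 1.856 + 0.066 + 0.966 + 0.27 = 3.158.
Steady-state plasma level ∝ 1/CL: new value = 56.5 / 3.158 = 18 μg/mL.

18 μg/mL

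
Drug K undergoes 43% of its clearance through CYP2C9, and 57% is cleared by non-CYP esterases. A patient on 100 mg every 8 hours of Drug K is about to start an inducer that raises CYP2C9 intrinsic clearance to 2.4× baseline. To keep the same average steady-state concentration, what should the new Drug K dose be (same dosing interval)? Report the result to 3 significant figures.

160 mg

The CYP2C9 pathway (43% of clearance) is boosted to 2.4× activity: 0.43 × 2.4 = 1.032.
The remaining 57% of clearance is unaffected.
Relative clearance = 1.032 + 0.57 = 1.602.
Css,avg = (dose rate)/CL, so holding Css fixed requires dose ∝ CL: 100 × 1.602 = 160 mg.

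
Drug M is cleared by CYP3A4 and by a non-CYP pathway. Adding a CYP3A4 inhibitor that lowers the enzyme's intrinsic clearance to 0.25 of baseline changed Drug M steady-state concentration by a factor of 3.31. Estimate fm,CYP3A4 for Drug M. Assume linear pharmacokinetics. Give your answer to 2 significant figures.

0.93

CL'/CL = 1 / 3.31 = 0.3021
0.25·fm + (1 − fm) = 0.3021
fm = (0.3021 − 1) / (0.25 − 1) = 0.93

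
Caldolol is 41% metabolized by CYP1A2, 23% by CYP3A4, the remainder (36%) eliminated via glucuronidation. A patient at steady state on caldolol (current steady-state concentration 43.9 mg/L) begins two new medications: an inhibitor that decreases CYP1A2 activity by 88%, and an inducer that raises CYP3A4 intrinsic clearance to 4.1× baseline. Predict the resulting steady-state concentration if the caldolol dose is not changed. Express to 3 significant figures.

CYP1A2: 0.41 × 0.12 = 0.0492
CYP3A4: 0.23 × 4.1 = 0.943
Other: 0.36 (unchanged)
CL_new/CL_old = 0.0492 + 0.943 + 0.36 = 1.3522.
Dividing the baseline by the relative clearance: 43.9 / 1.3522 = 32.5 mg/L.

32.5 mg/L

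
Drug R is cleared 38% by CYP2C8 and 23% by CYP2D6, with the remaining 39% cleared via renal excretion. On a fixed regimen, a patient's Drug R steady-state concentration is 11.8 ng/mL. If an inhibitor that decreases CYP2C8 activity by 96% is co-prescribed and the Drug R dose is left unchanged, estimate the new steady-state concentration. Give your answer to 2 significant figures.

19 ng/mL

The CYP2C8 pathway (38% of clearance) falls to 0.04× activity: 0.38 × 0.04 = 0.0152.
CYP2D6 (23%) and the residual 39% are unaffected.
Relative clearance = 0.0152 + 0.23 + 0.39 = 0.6352.
New steady-state concentration = baseline ÷ relative clearance = 11.8 / 0.6352 = 19 ng/mL.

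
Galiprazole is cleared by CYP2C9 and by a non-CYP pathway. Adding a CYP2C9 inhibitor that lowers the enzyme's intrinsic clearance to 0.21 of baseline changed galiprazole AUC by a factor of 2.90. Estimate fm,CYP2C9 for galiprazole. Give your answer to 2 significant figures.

0.83

CL'/CL = 1 / 2.90 = 0.3448
0.21·fm + (1 − fm) = 0.3448
fm = (0.3448 − 1) / (0.21 − 1) = 0.83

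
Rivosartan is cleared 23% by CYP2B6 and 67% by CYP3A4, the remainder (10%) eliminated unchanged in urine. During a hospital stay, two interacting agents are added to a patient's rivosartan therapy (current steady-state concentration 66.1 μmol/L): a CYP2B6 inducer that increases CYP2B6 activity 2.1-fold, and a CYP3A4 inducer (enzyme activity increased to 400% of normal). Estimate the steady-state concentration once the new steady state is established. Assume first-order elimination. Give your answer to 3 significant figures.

20.3 μmol/L

The CYP2B6 pathway (23% of clearance) rises to 2.1× activity: 0.23 × 2.1 = 0.483.
The CYP3A4 pathway (67% of clearance) is boosted to 4× activity: 0.67 × 4 = 2.68.
Non-CYP routes (10%) are unchanged.
New clearance relative to baseline: 0.483 + 2.68 + 0.1 = 3.263.
New steady-state concentration = 66.1 / 3.263 = 20.3 μmol/L (concentration scales inversely with clearance).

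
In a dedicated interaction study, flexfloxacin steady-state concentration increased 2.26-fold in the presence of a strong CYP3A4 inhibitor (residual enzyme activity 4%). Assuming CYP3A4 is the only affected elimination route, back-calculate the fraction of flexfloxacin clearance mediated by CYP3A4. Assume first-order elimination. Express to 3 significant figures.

CL'/CL = 1 / 2.26 = 0.4425
0.04·fm + (1 − fm) = 0.4425
fm = (0.4425 − 1) / (0.04 − 1) = 0.581

0.581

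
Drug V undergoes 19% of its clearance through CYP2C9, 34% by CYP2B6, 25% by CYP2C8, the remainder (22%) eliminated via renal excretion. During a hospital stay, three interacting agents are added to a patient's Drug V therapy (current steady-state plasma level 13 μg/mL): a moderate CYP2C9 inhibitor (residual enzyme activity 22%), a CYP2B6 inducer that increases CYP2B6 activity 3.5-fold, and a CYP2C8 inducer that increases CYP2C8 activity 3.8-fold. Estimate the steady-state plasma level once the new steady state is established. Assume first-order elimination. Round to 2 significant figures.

CYP2C9: 0.19 × 0.22 = 0.0418
CYP2B6: 0.34 × 3.5 = 1.19
CYP2C8: 0.25 × 3.8 = 0.95
Other: 0.22 (unchanged)
Relative clearance = 0.0418 + 1.19 + 0.95 + 0.22 = 2.4018.
Steady-state plasma level ∝ 1/CL: new value = 13 / 2.4018 = 5.4 μg/mL.

5.4 μg/mL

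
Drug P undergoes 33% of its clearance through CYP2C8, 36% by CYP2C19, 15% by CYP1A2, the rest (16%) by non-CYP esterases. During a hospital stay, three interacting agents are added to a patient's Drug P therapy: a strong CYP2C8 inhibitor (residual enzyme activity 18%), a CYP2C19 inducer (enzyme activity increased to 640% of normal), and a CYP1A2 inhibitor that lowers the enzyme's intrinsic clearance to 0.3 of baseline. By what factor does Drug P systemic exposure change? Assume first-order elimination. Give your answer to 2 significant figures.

The CYP2C8 pathway (33% of clearance) is reduced to 0.18× activity: 0.33 × 0.18 = 0.0594.
The CYP2C19 pathway (36% of clearance) rises to 6.4× activity: 0.36 × 6.4 = 2.304.
The CYP1A2 pathway (15% of clearance) drops to 0.3× activity: 0.15 × 0.3 = 0.045.
Non-CYP routes (16%) are unchanged.
CL_new/CL_old = 0.0594 + 2.304 + 0.045 + 0.16 = 2.5684.
Systemic exposure ∝ 1/CL: fold-change = 1 / 2.5684 = 0.39.

0.39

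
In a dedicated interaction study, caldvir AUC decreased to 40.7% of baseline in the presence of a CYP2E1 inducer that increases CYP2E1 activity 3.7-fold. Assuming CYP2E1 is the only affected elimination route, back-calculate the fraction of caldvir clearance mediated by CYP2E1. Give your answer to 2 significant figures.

0.54

CL'/CL = 1 / 0.407 = 2.457
3.7·fm + (1 − fm) = 2.457
fm = (2.457 − 1) / (3.7 − 1) = 0.54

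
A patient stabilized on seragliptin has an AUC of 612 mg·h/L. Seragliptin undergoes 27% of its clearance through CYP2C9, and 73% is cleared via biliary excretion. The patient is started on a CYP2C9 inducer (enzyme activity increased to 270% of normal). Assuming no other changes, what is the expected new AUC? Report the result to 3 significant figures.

419 mg·h/L

The CYP2C9 pathway (27% of clearance) is boosted to 2.7× activity: 0.27 × 2.7 = 0.729.
Non-CYP routes (73%) are unchanged.
New clearance relative to baseline: 0.729 + 0.73 = 1.459.
New AUC = baseline ÷ relative clearance = 612 / 1.459 = 419 mg·h/L.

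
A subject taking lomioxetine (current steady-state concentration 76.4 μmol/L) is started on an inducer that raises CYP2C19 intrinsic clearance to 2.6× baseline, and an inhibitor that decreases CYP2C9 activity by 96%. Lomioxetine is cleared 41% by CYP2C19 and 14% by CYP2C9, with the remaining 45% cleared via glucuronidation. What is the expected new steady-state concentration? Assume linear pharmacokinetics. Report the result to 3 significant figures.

CYP2C19: 0.41 × 2.6 = 1.066
CYP2C9: 0.14 × 0.04 = 0.0056
Other: 0.45 (unchanged)
Relative clearance = 1.066 + 0.0056 + 0.45 = 1.5216.
Dividing the baseline by the relative clearance: 76.4 / 1.5216 = 50.2 μmol/L.

50.2 μmol/L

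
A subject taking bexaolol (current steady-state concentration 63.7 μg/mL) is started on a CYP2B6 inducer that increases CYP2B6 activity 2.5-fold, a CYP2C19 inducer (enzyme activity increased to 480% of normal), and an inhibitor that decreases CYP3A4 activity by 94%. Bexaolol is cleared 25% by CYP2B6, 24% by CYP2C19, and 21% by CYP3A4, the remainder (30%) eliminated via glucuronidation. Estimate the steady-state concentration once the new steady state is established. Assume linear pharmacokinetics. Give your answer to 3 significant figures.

30.5 μg/mL

The CYP2B6 pathway (25% of clearance) rises to 2.5× activity: 0.25 × 2.5 = 0.625.
The CYP2C19 pathway (24% of clearance) increases to 4.8× activity: 0.24 × 4.8 = 1.152.
The CYP3A4 pathway (21% of clearance) falls to 0.06× activity: 0.21 × 0.06 = 0.0126.
The remaining 30% of clearance is unaffected.
CL_new/CL_old = 0.625 + 1.152 + 0.0126 + 0.3 = 2.0896.
Steady-state concentration ∝ 1/CL: new value = 63.7 / 2.0896 = 30.5 μg/mL.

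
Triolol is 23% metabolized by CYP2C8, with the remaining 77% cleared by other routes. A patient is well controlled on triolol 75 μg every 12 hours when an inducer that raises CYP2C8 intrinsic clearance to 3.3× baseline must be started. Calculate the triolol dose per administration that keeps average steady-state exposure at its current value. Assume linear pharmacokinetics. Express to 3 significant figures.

The CYP2C8 pathway (23% of clearance) is boosted to 3.3× activity: 0.23 × 3.3 = 0.759.
The remaining 77% of clearance is unaffected.
CL_new/CL_old = 0.759 + 0.77 = 1.529.
Css,avg = (dose rate)/CL, so holding Css fixed requires dose ∝ CL: 75 × 1.529 = 115 μg.

115 μg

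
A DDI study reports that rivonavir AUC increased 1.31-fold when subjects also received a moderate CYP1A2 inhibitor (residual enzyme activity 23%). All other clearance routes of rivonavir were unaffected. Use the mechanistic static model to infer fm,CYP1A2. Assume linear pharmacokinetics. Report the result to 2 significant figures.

0.31

Let fm be the CYP1A2 fraction. New clearance relative to baseline = fm × 0.23 + (1 − fm).
AUC ratio = 1 / (new CL fraction), so new CL fraction = 1 / 1.31 = 0.7634.
fm × 0.23 + 1 − fm = 0.7634  ⇒  fm × (0.23 − 1) = −0.2366  ⇒  fm = 0.31.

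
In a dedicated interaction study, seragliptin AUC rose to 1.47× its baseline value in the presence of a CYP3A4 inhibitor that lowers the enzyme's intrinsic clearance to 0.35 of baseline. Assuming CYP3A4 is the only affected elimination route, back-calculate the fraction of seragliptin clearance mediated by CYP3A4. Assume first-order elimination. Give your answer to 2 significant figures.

CL'/CL = 1 / 1.47 = 0.6803
0.35·fm + (1 − fm) = 0.6803
fm = (0.6803 − 1) / (0.35 − 1) = 0.49

0.49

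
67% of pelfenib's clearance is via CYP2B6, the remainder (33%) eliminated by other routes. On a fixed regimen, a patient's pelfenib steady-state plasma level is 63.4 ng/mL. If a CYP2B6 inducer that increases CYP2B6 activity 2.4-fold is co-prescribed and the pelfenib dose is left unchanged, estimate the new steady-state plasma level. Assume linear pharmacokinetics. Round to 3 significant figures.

32.7 ng/mL

CYP2B6: 0.67 × 2.4 = 1.608
Other: 0.33 (unchanged)
CL_new/CL_old = 1.608 + 0.33 = 1.938.
With dosing unchanged, steady-state plasma level scales as 1/CL: 63.4 / 1.938 = 32.7 ng/mL.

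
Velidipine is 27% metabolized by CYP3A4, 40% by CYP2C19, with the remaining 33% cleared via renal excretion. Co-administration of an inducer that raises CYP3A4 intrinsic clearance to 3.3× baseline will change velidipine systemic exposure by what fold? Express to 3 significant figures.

0.617

The CYP3A4 pathway (27% of clearance) rises to 3.3× activity: 0.27 × 3.3 = 0.891.
CYP2C19 (40%) and the residual 33% are unaffected.
CL_new/CL_old = 0.891 + 0.4 + 0.33 = 1.621.
Since systemic exposure ∝ 1/CL, the ratio is 1 / 1.621 = 0.617.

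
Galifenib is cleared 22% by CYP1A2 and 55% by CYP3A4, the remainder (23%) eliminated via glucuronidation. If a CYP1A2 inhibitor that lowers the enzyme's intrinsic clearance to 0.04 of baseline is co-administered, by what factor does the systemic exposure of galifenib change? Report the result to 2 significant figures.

The CYP1A2 pathway (22% of clearance) falls to 0.04× activity: 0.22 × 0.04 = 0.0088.
CYP3A4 (55%) and the residual 23% are unaffected.
CL_new/CL_old = 0.0088 + 0.55 + 0.23 = 0.7888.
Systemic exposure is inversely proportional to clearance, so the fold-change is 1 / 0.7888 = 1.3.

1.3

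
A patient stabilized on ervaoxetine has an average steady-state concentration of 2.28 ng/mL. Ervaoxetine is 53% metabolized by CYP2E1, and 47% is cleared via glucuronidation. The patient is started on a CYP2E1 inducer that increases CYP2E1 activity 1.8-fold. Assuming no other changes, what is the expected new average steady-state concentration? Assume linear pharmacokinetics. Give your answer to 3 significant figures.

1.60 ng/mL

The CYP2E1 pathway (53% of clearance) increases to 1.8× activity: 0.53 × 1.8 = 0.954.
The remaining 47% of clearance is unaffected.
New clearance relative to baseline: 0.954 + 0.47 = 1.424.
Average steady-state concentration ∝ 1/CL, so new value = 2.28 / 1.424 = 1.60 ng/mL.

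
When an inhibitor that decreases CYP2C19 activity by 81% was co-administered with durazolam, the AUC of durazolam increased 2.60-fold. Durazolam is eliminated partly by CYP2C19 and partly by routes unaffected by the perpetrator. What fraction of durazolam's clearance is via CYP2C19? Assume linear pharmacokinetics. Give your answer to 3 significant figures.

Let fm be the CYP2C19 fraction. New clearance relative to baseline = fm × 0.19 + (1 − fm).
AUC ratio = 1 / (new CL fraction), so new CL fraction = 1 / 2.60 = 0.3846.
fm × 0.19 + 1 − fm = 0.3846  ⇒  fm × (0.19 − 1) = −0.6154  ⇒  fm = 0.760.

0.760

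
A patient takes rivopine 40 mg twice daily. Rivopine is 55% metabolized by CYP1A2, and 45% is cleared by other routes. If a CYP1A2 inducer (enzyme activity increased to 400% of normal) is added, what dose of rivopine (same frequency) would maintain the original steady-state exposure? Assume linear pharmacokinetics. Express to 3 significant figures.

106 mg

The CYP1A2 pathway (55% of clearance) rises to 4× activity: 0.55 × 4 = 2.2.
Non-CYP routes (45%) are unchanged.
CL_new/CL_old = 2.2 + 0.45 = 2.65.
To maintain the same steady-state level, dose must scale with clearance: new dose = 40 × 2.65 = 106 mg.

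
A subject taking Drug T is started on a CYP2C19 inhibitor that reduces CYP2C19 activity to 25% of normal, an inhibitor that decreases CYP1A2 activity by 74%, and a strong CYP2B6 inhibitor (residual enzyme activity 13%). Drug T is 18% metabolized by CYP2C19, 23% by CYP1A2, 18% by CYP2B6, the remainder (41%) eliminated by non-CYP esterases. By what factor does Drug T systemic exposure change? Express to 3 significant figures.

1.86

The CYP2C19 pathway (18% of clearance) is reduced to 0.25× activity: 0.18 × 0.25 = 0.045.
The CYP1A2 pathway (23% of clearance) falls to 0.26× activity: 0.23 × 0.26 = 0.0598.
The CYP2B6 pathway (18% of clearance) drops to 0.13× activity: 0.18 × 0.13 = 0.0234.
Non-CYP routes (41%) are unchanged.
New clearance relative to baseline: 0.045 + 0.0598 + 0.0234 + 0.41 = 0.5382.
Net systemic exposure ratio = 1 / 0.5382 = 1.86.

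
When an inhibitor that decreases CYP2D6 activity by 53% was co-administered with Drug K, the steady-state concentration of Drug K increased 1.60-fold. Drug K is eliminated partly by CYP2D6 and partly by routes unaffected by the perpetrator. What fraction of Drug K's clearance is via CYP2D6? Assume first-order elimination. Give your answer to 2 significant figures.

0.71

Let x = fm,CYP2D6. Because steady-state concentration ∝ 1/CL, relative clearance fell to 1/1.60 = 0.625.
Only the CYP2D6 route changed, so 0.625 = x·0.47 + (1 − x), giving x = 0.71.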